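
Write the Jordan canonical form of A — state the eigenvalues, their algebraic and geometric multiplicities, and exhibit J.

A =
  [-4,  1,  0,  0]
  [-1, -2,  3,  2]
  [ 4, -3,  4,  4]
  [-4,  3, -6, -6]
J_3(-2) ⊕ J_1(-2)

The characteristic polynomial is
  det(x·I − A) = x^4 + 8*x^3 + 24*x^2 + 32*x + 16 = (x + 2)^4

Eigenvalues and multiplicities (the geometric multiplicity of λ is n − rank(A − λI), which equals the number of Jordan blocks for λ):
  λ = -2: algebraic multiplicity = 4, geometric multiplicity = 2

Determining the block sizes for each eigenvalue:
  λ = -2: with am = 4 and gm = 2, the partition is not yet determined (e.g. several partitions of 4 into 2 parts exist). Let N = A − (-2)·I. Computing rank(N^1) = 2, rank(N^2) = 1, rank(N^3) = 0; the number of blocks of size ≥ j is rank(N^{j−1}) − rank(N^j), giving [2, 1, 1]. So we have 1 block(s) of size 3, 1 block(s) of size 1 → block sizes [3, 1]

Assembling the blocks gives a Jordan form
J =
  [-2,  1,  0,  0]
  [ 0, -2,  1,  0]
  [ 0,  0, -2,  0]
  [ 0,  0,  0, -2]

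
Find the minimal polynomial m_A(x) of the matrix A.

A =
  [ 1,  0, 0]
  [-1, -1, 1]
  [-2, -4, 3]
x^2 - 2*x + 1

The characteristic polynomial is χ_A(x) = (x - 1)^3, so the eigenvalues are known. The minimal polynomial is
  m_A(x) = Π_λ (x − λ)^{k_λ}
where k_λ is the size of the *largest* Jordan block for λ (equivalently, the smallest k with (A − λI)^k v = 0 for every generalised eigenvector v of λ).

  λ = 1: largest Jordan block has size 2, contributing (x − 1)^2

So m_A(x) = (x - 1)^2 = x^2 - 2*x + 1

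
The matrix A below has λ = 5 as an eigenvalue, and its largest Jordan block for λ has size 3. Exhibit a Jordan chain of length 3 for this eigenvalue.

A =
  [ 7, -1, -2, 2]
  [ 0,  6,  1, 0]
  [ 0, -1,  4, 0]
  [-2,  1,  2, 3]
A Jordan chain for λ = 5 of length 3:
v_1 = (1, 0, 0, -1)ᵀ
v_2 = (-1, 1, -1, 1)ᵀ
v_3 = (0, 1, 0, 0)ᵀ

Let N = A − (5)·I. We want v_3 with N^3 v_3 = 0 but N^2 v_3 ≠ 0; then v_{j-1} := N · v_j for j = 3, …, 2.

Pick v_3 = (0, 1, 0, 0)ᵀ.
Then v_2 = N · v_3 = (-1, 1, -1, 1)ᵀ.
Then v_1 = N · v_2 = (1, 0, 0, -1)ᵀ.

Sanity check: (A − (5)·I) v_1 = (0, 0, 0, 0)ᵀ = 0. ✓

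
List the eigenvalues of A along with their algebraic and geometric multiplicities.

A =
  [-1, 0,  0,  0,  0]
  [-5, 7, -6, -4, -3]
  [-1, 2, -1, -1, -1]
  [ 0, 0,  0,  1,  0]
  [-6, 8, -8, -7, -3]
λ = -1: alg = 1, geom = 1; λ = 1: alg = 4, geom = 2

Step 1 — factor the characteristic polynomial to read off the algebraic multiplicities:
  χ_A(x) = (x - 1)^4*(x + 1)

Step 2 — compute geometric multiplicities via the rank-nullity identity g(λ) = n − rank(A − λI):
  rank(A − (-1)·I) = 4, so dim ker(A − (-1)·I) = n − 4 = 1
  rank(A − (1)·I) = 3, so dim ker(A − (1)·I) = n − 3 = 2

Summary:
  λ = -1: algebraic multiplicity = 1, geometric multiplicity = 1
  λ = 1: algebraic multiplicity = 4, geometric multiplicity = 2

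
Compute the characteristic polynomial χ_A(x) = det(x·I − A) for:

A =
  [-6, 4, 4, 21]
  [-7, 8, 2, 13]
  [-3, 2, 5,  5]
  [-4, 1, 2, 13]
x^4 - 20*x^3 + 150*x^2 - 500*x + 625

Expanding det(x·I − A) (e.g. by cofactor expansion or by noting that A is similar to its Jordan form J, which has the same characteristic polynomial as A) gives
  χ_A(x) = x^4 - 20*x^3 + 150*x^2 - 500*x + 625
which factors as (x - 5)^4. The eigenvalues (with algebraic multiplicities) are λ = 5 with multiplicity 4.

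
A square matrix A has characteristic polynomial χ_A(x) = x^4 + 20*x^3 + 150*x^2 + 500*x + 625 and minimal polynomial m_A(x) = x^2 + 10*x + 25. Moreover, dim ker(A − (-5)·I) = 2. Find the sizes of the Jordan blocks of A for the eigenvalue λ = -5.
Block sizes for λ = -5: [2, 2]

Step 1 — from the characteristic polynomial, algebraic multiplicity of λ = -5 is 4. From dim ker(A − (-5)·I) = 2, there are exactly 2 Jordan blocks for λ = -5.
Step 2 — from the minimal polynomial, the factor (x + 5)^2 tells us the largest block for λ = -5 has size 2.
Step 3 — with total size 4, 2 blocks, and largest block 2, the block sizes (in nonincreasing order) are [2, 2].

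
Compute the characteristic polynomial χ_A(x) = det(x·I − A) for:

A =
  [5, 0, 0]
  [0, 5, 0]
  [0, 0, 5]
x^3 - 15*x^2 + 75*x - 125

Expanding det(x·I − A) (e.g. by cofactor expansion or by noting that A is similar to its Jordan form J, which has the same characteristic polynomial as A) gives
  χ_A(x) = x^3 - 15*x^2 + 75*x - 125
which factors as (x - 5)^3. The eigenvalues (with algebraic multiplicities) are λ = 5 with multiplicity 3.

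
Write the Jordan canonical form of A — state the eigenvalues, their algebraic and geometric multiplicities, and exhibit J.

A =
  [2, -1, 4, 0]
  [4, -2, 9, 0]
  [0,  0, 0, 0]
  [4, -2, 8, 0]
J_3(0) ⊕ J_1(0)

The characteristic polynomial is
  det(x·I − A) = x^4

Eigenvalues and multiplicities (the geometric multiplicity of λ is n − rank(A − λI), which equals the number of Jordan blocks for λ):
  λ = 0: algebraic multiplicity = 4, geometric multiplicity = 2

Determining the block sizes for each eigenvalue:
  λ = 0: with am = 4 and gm = 2, the partition is not yet determined (e.g. several partitions of 4 into 2 parts exist). Let N = A − (0)·I. Computing rank(N^1) = 2, rank(N^2) = 1, rank(N^3) = 0; the number of blocks of size ≥ j is rank(N^{j−1}) − rank(N^j), giving [2, 1, 1]. So we have 1 block(s) of size 3, 1 block(s) of size 1 → block sizes [3, 1]

Assembling the blocks gives a Jordan form
J =
  [0, 1, 0, 0]
  [0, 0, 1, 0]
  [0, 0, 0, 0]
  [0, 0, 0, 0]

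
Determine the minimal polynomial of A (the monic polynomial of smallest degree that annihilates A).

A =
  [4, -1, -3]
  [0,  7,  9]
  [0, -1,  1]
x^2 - 8*x + 16

The characteristic polynomial is χ_A(x) = (x - 4)^3, so the eigenvalues are known. The minimal polynomial is
  m_A(x) = Π_λ (x − λ)^{k_λ}
where k_λ is the size of the *largest* Jordan block for λ (equivalently, the smallest k with (A − λI)^k v = 0 for every generalised eigenvector v of λ).

  λ = 4: largest Jordan block has size 2, contributing (x − 4)^2

So m_A(x) = (x - 4)^2 = x^2 - 8*x + 16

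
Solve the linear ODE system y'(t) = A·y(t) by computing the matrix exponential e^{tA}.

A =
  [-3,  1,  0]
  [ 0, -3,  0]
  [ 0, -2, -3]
e^{tA} =
  [exp(-3*t), t*exp(-3*t), 0]
  [0, exp(-3*t), 0]
  [0, -2*t*exp(-3*t), exp(-3*t)]

Strategy: write A = P · J · P⁻¹ where J is a Jordan canonical form, so e^{tA} = P · e^{tJ} · P⁻¹, and e^{tJ} can be computed block-by-block.

A has Jordan form
J =
  [-3,  1,  0]
  [ 0, -3,  0]
  [ 0,  0, -3]
(up to reordering of blocks).

Per-block formulas:
  For a 2×2 Jordan block J_2(-3): exp(t · J_2(-3)) = e^(-3t)·(I + t·N), where N is the 2×2 nilpotent shift.
  For a 1×1 block at λ = -3: exp(t · [-3]) = [e^(-3t)].

After assembling e^{tJ} and conjugating by P, we get:

e^{tA} =
  [exp(-3*t), t*exp(-3*t), 0]
  [0, exp(-3*t), 0]
  [0, -2*t*exp(-3*t), exp(-3*t)]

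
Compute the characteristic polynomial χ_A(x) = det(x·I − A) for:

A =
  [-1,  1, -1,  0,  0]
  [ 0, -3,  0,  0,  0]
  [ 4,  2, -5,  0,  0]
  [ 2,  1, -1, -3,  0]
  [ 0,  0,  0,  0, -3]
x^5 + 15*x^4 + 90*x^3 + 270*x^2 + 405*x + 243

Expanding det(x·I − A) (e.g. by cofactor expansion or by noting that A is similar to its Jordan form J, which has the same characteristic polynomial as A) gives
  χ_A(x) = x^5 + 15*x^4 + 90*x^3 + 270*x^2 + 405*x + 243
which factors as (x + 3)^5. The eigenvalues (with algebraic multiplicities) are λ = -3 with multiplicity 5.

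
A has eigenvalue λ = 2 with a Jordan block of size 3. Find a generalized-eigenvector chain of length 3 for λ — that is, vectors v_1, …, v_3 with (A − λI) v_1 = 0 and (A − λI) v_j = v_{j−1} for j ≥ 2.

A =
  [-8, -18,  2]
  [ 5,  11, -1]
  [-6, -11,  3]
A Jordan chain for λ = 2 of length 3:
v_1 = (-2, 1, -1)ᵀ
v_2 = (-10, 5, -6)ᵀ
v_3 = (1, 0, 0)ᵀ

Let N = A − (2)·I. We want v_3 with N^3 v_3 = 0 but N^2 v_3 ≠ 0; then v_{j-1} := N · v_j for j = 3, …, 2.

Pick v_3 = (1, 0, 0)ᵀ.
Then v_2 = N · v_3 = (-10, 5, -6)ᵀ.
Then v_1 = N · v_2 = (-2, 1, -1)ᵀ.

Sanity check: (A − (2)·I) v_1 = (0, 0, 0)ᵀ = 0. ✓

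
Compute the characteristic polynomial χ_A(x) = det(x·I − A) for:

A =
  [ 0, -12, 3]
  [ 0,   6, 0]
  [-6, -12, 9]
x^3 - 15*x^2 + 72*x - 108

Expanding det(x·I − A) (e.g. by cofactor expansion or by noting that A is similar to its Jordan form J, which has the same characteristic polynomial as A) gives
  χ_A(x) = x^3 - 15*x^2 + 72*x - 108
which factors as (x - 6)^2*(x - 3). The eigenvalues (with algebraic multiplicities) are λ = 3 with multiplicity 1, λ = 6 with multiplicity 2.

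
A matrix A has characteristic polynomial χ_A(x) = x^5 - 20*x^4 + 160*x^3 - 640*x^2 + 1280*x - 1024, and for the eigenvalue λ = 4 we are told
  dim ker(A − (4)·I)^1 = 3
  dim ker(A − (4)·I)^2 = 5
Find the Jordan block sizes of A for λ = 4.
Block sizes for λ = 4: [2, 2, 1]

From the dimensions of kernels of powers, the number of Jordan blocks of size at least j is d_j − d_{j−1} where d_j = dim ker(N^j) (with d_0 = 0). Computing the differences gives [3, 2].
The number of blocks of size exactly k is (#blocks of size ≥ k) − (#blocks of size ≥ k + 1), so the partition is: 1 block(s) of size 1, 2 block(s) of size 2.
In nonincreasing order the block sizes are [2, 2, 1].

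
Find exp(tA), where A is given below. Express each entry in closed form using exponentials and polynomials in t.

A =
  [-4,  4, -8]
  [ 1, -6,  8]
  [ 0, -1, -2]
e^{tA} =
  [2*t^2*exp(-4*t) + exp(-4*t), 4*t*exp(-4*t), 8*t^2*exp(-4*t) - 8*t*exp(-4*t)]
  [-t^2*exp(-4*t) + t*exp(-4*t), -2*t*exp(-4*t) + exp(-4*t), -4*t^2*exp(-4*t) + 8*t*exp(-4*t)]
  [-t^2*exp(-4*t)/2, -t*exp(-4*t), -2*t^2*exp(-4*t) + 2*t*exp(-4*t) + exp(-4*t)]

Strategy: write A = P · J · P⁻¹ where J is a Jordan canonical form, so e^{tA} = P · e^{tJ} · P⁻¹, and e^{tJ} can be computed block-by-block.

A has Jordan form
J =
  [-4,  1,  0]
  [ 0, -4,  1]
  [ 0,  0, -4]
(up to reordering of blocks).

Per-block formulas:
  For a 3×3 Jordan block J_3(-4): exp(t · J_3(-4)) = e^(-4t)·(I + t·N + (t^2/2)·N^2), where N is the 3×3 nilpotent shift.

After assembling e^{tJ} and conjugating by P, we get:

e^{tA} =
  [2*t^2*exp(-4*t) + exp(-4*t), 4*t*exp(-4*t), 8*t^2*exp(-4*t) - 8*t*exp(-4*t)]
  [-t^2*exp(-4*t) + t*exp(-4*t), -2*t*exp(-4*t) + exp(-4*t), -4*t^2*exp(-4*t) + 8*t*exp(-4*t)]
  [-t^2*exp(-4*t)/2, -t*exp(-4*t), -2*t^2*exp(-4*t) + 2*t*exp(-4*t) + exp(-4*t)]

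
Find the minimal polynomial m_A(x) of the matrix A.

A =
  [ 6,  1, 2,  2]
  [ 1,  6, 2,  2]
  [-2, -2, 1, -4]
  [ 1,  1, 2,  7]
x^2 - 10*x + 25

The characteristic polynomial is χ_A(x) = (x - 5)^4, so the eigenvalues are known. The minimal polynomial is
  m_A(x) = Π_λ (x − λ)^{k_λ}
where k_λ is the size of the *largest* Jordan block for λ (equivalently, the smallest k with (A − λI)^k v = 0 for every generalised eigenvector v of λ).

  λ = 5: largest Jordan block has size 2, contributing (x − 5)^2

So m_A(x) = (x - 5)^2 = x^2 - 10*x + 25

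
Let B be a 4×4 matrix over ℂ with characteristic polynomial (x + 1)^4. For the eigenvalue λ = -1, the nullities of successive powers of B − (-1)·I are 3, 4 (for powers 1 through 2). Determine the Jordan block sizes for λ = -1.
Block sizes for λ = -1: [2, 1, 1]

From the dimensions of kernels of powers, the number of Jordan blocks of size at least j is d_j − d_{j−1} where d_j = dim ker(N^j) (with d_0 = 0). Computing the differences gives [3, 1].
The number of blocks of size exactly k is (#blocks of size ≥ k) − (#blocks of size ≥ k + 1), so the partition is: 2 block(s) of size 1, 1 block(s) of size 2.
In nonincreasing order the block sizes are [2, 1, 1].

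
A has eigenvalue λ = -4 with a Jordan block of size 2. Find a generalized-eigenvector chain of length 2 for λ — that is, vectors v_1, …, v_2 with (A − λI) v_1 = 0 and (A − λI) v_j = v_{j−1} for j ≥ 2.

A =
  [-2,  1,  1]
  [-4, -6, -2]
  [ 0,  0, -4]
A Jordan chain for λ = -4 of length 2:
v_1 = (2, -4, 0)ᵀ
v_2 = (1, 0, 0)ᵀ

Let N = A − (-4)·I. We want v_2 with N^2 v_2 = 0 but N^1 v_2 ≠ 0; then v_{j-1} := N · v_j for j = 2, …, 2.

Pick v_2 = (1, 0, 0)ᵀ.
Then v_1 = N · v_2 = (2, -4, 0)ᵀ.

Sanity check: (A − (-4)·I) v_1 = (0, 0, 0)ᵀ = 0. ✓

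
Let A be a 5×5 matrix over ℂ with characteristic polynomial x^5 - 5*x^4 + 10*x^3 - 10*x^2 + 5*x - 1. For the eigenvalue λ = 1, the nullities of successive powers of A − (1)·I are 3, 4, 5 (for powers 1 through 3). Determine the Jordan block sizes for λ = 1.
Block sizes for λ = 1: [3, 1, 1]

From the dimensions of kernels of powers, the number of Jordan blocks of size at least j is d_j − d_{j−1} where d_j = dim ker(N^j) (with d_0 = 0). Computing the differences gives [3, 1, 1].
The number of blocks of size exactly k is (#blocks of size ≥ k) − (#blocks of size ≥ k + 1), so the partition is: 2 block(s) of size 1, 1 block(s) of size 3.
In nonincreasing order the block sizes are [3, 1, 1].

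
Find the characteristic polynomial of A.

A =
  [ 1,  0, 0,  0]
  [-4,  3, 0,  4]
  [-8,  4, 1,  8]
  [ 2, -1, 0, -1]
x^4 - 4*x^3 + 6*x^2 - 4*x + 1

Expanding det(x·I − A) (e.g. by cofactor expansion or by noting that A is similar to its Jordan form J, which has the same characteristic polynomial as A) gives
  χ_A(x) = x^4 - 4*x^3 + 6*x^2 - 4*x + 1
which factors as (x - 1)^4. The eigenvalues (with algebraic multiplicities) are λ = 1 with multiplicity 4.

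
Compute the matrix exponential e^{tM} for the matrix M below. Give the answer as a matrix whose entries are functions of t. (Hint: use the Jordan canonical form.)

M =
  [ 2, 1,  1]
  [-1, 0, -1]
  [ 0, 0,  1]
e^{tM} =
  [t*exp(t) + exp(t), t*exp(t), t*exp(t)]
  [-t*exp(t), -t*exp(t) + exp(t), -t*exp(t)]
  [0, 0, exp(t)]

Strategy: write M = P · J · P⁻¹ where J is a Jordan canonical form, so e^{tM} = P · e^{tJ} · P⁻¹, and e^{tJ} can be computed block-by-block.

M has Jordan form
J =
  [1, 1, 0]
  [0, 1, 0]
  [0, 0, 1]
(up to reordering of blocks).

Per-block formulas:
  For a 1×1 block at λ = 1: exp(t · [1]) = [e^(1t)].
  For a 2×2 Jordan block J_2(1): exp(t · J_2(1)) = e^(1t)·(I + t·N), where N is the 2×2 nilpotent shift.

After assembling e^{tJ} and conjugating by P, we get:

e^{tM} =
  [t*exp(t) + exp(t), t*exp(t), t*exp(t)]
  [-t*exp(t), -t*exp(t) + exp(t), -t*exp(t)]
  [0, 0, exp(t)]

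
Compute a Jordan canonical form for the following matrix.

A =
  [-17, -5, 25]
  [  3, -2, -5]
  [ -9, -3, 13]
J_3(-2)

The characteristic polynomial is
  det(x·I − A) = x^3 + 6*x^2 + 12*x + 8 = (x + 2)^3

Eigenvalues and multiplicities (the geometric multiplicity of λ is n − rank(A − λI), which equals the number of Jordan blocks for λ):
  λ = -2: algebraic multiplicity = 3, geometric multiplicity = 1

Determining the block sizes for each eigenvalue:
  λ = -2: one block (gm = 1), so the single block has size am = 3 → block sizes [3]

Assembling the blocks gives a Jordan form
J =
  [-2,  1,  0]
  [ 0, -2,  1]
  [ 0,  0, -2]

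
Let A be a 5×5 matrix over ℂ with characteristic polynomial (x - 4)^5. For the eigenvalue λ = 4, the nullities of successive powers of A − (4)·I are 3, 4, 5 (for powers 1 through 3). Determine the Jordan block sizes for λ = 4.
Block sizes for λ = 4: [3, 1, 1]

From the dimensions of kernels of powers, the number of Jordan blocks of size at least j is d_j − d_{j−1} where d_j = dim ker(N^j) (with d_0 = 0). Computing the differences gives [3, 1, 1].
The number of blocks of size exactly k is (#blocks of size ≥ k) − (#blocks of size ≥ k + 1), so the partition is: 2 block(s) of size 1, 1 block(s) of size 3.
In nonincreasing order the block sizes are [3, 1, 1].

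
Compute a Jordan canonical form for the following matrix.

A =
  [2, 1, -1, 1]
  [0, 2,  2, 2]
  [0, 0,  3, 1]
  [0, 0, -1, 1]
J_2(2) ⊕ J_2(2)

The characteristic polynomial is
  det(x·I − A) = x^4 - 8*x^3 + 24*x^2 - 32*x + 16 = (x - 2)^4

Eigenvalues and multiplicities (the geometric multiplicity of λ is n − rank(A − λI), which equals the number of Jordan blocks for λ):
  λ = 2: algebraic multiplicity = 4, geometric multiplicity = 2

Determining the block sizes for each eigenvalue:
  λ = 2: with am = 4 and gm = 2, the partition is not yet determined (e.g. several partitions of 4 into 2 parts exist). Let N = A − (2)·I. Computing rank(N^1) = 2, rank(N^2) = 0; the number of blocks of size ≥ j is rank(N^{j−1}) − rank(N^j), giving [2, 2]. So we have 2 block(s) of size 2 → block sizes [2, 2]

Assembling the blocks gives a Jordan form
J =
  [2, 1, 0, 0]
  [0, 2, 0, 0]
  [0, 0, 2, 1]
  [0, 0, 0, 2]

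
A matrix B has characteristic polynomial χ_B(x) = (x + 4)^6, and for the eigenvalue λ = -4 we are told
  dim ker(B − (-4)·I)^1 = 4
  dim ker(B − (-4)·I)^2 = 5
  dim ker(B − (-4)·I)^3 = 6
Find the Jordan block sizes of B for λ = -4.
Block sizes for λ = -4: [3, 1, 1, 1]

From the dimensions of kernels of powers, the number of Jordan blocks of size at least j is d_j − d_{j−1} where d_j = dim ker(N^j) (with d_0 = 0). Computing the differences gives [4, 1, 1].
The number of blocks of size exactly k is (#blocks of size ≥ k) − (#blocks of size ≥ k + 1), so the partition is: 3 block(s) of size 1, 1 block(s) of size 3.
In nonincreasing order the block sizes are [3, 1, 1, 1].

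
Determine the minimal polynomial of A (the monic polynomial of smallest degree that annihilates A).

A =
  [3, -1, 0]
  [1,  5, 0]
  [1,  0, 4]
x^3 - 12*x^2 + 48*x - 64

The characteristic polynomial is χ_A(x) = (x - 4)^3, so the eigenvalues are known. The minimal polynomial is
  m_A(x) = Π_λ (x − λ)^{k_λ}
where k_λ is the size of the *largest* Jordan block for λ (equivalently, the smallest k with (A − λI)^k v = 0 for every generalised eigenvector v of λ).

  λ = 4: largest Jordan block has size 3, contributing (x − 4)^3

So m_A(x) = (x - 4)^3 = x^3 - 12*x^2 + 48*x - 64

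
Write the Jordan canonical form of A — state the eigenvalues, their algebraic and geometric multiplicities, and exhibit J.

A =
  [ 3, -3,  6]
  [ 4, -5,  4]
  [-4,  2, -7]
J_2(-3) ⊕ J_1(-3)

The characteristic polynomial is
  det(x·I − A) = x^3 + 9*x^2 + 27*x + 27 = (x + 3)^3

Eigenvalues and multiplicities (the geometric multiplicity of λ is n − rank(A − λI), which equals the number of Jordan blocks for λ):
  λ = -3: algebraic multiplicity = 3, geometric multiplicity = 2

Determining the block sizes for each eigenvalue:
  λ = -3: 2 blocks summing to 3 forces exactly one block of size 2 and the rest size 1 → block sizes [2, 1]

Assembling the blocks gives a Jordan form
J =
  [-3,  1,  0]
  [ 0, -3,  0]
  [ 0,  0, -3]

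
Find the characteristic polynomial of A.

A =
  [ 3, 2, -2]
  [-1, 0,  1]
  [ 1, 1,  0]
x^3 - 3*x^2 + 3*x - 1

Expanding det(x·I − A) (e.g. by cofactor expansion or by noting that A is similar to its Jordan form J, which has the same characteristic polynomial as A) gives
  χ_A(x) = x^3 - 3*x^2 + 3*x - 1
which factors as (x - 1)^3. The eigenvalues (with algebraic multiplicities) are λ = 1 with multiplicity 3.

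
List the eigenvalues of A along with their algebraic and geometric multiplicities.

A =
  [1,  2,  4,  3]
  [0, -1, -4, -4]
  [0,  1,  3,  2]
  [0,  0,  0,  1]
λ = 1: alg = 4, geom = 2

Step 1 — factor the characteristic polynomial to read off the algebraic multiplicities:
  χ_A(x) = (x - 1)^4

Step 2 — compute geometric multiplicities via the rank-nullity identity g(λ) = n − rank(A − λI):
  rank(A − (1)·I) = 2, so dim ker(A − (1)·I) = n − 2 = 2

Summary:
  λ = 1: algebraic multiplicity = 4, geometric multiplicity = 2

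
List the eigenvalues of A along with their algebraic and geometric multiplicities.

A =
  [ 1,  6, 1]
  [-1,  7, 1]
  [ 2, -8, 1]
λ = 3: alg = 3, geom = 1

Step 1 — factor the characteristic polynomial to read off the algebraic multiplicities:
  χ_A(x) = (x - 3)^3

Step 2 — compute geometric multiplicities via the rank-nullity identity g(λ) = n − rank(A − λI):
  rank(A − (3)·I) = 2, so dim ker(A − (3)·I) = n − 2 = 1

Summary:
  λ = 3: algebraic multiplicity = 3, geometric multiplicity = 1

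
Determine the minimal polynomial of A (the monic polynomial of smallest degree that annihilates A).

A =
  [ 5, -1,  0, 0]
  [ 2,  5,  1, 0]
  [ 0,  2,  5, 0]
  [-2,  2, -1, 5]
x^3 - 15*x^2 + 75*x - 125

The characteristic polynomial is χ_A(x) = (x - 5)^4, so the eigenvalues are known. The minimal polynomial is
  m_A(x) = Π_λ (x − λ)^{k_λ}
where k_λ is the size of the *largest* Jordan block for λ (equivalently, the smallest k with (A − λI)^k v = 0 for every generalised eigenvector v of λ).

  λ = 5: largest Jordan block has size 3, contributing (x − 5)^3

So m_A(x) = (x - 5)^3 = x^3 - 15*x^2 + 75*x - 125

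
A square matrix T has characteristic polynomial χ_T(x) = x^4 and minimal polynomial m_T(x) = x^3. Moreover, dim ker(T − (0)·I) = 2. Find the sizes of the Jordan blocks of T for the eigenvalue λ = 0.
Block sizes for λ = 0: [3, 1]

Step 1 — from the characteristic polynomial, algebraic multiplicity of λ = 0 is 4. From dim ker(T − (0)·I) = 2, there are exactly 2 Jordan blocks for λ = 0.
Step 2 — from the minimal polynomial, the factor (x − 0)^3 tells us the largest block for λ = 0 has size 3.
Step 3 — with total size 4, 2 blocks, and largest block 3, the block sizes (in nonincreasing order) are [3, 1].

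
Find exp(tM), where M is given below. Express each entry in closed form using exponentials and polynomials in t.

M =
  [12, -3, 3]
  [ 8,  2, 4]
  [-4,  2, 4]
e^{tM} =
  [6*t*exp(6*t) + exp(6*t), -3*t*exp(6*t), 3*t*exp(6*t)]
  [8*t*exp(6*t), -4*t*exp(6*t) + exp(6*t), 4*t*exp(6*t)]
  [-4*t*exp(6*t), 2*t*exp(6*t), -2*t*exp(6*t) + exp(6*t)]

Strategy: write M = P · J · P⁻¹ where J is a Jordan canonical form, so e^{tM} = P · e^{tJ} · P⁻¹, and e^{tJ} can be computed block-by-block.

M has Jordan form
J =
  [6, 1, 0]
  [0, 6, 0]
  [0, 0, 6]
(up to reordering of blocks).

Per-block formulas:
  For a 2×2 Jordan block J_2(6): exp(t · J_2(6)) = e^(6t)·(I + t·N), where N is the 2×2 nilpotent shift.
  For a 1×1 block at λ = 6: exp(t · [6]) = [e^(6t)].

After assembling e^{tJ} and conjugating by P, we get:

e^{tM} =
  [6*t*exp(6*t) + exp(6*t), -3*t*exp(6*t), 3*t*exp(6*t)]
  [8*t*exp(6*t), -4*t*exp(6*t) + exp(6*t), 4*t*exp(6*t)]
  [-4*t*exp(6*t), 2*t*exp(6*t), -2*t*exp(6*t) + exp(6*t)]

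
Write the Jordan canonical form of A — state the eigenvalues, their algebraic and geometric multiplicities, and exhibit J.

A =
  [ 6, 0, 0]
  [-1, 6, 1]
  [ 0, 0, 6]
J_2(6) ⊕ J_1(6)

The characteristic polynomial is
  det(x·I − A) = x^3 - 18*x^2 + 108*x - 216 = (x - 6)^3

Eigenvalues and multiplicities (the geometric multiplicity of λ is n − rank(A − λI), which equals the number of Jordan blocks for λ):
  λ = 6: algebraic multiplicity = 3, geometric multiplicity = 2

Determining the block sizes for each eigenvalue:
  λ = 6: 2 blocks summing to 3 forces exactly one block of size 2 and the rest size 1 → block sizes [2, 1]

Assembling the blocks gives a Jordan form
J =
  [6, 1, 0]
  [0, 6, 0]
  [0, 0, 6]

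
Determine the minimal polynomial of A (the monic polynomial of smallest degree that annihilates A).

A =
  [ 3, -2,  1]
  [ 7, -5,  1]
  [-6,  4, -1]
x^3 + 3*x^2 + 3*x + 1

The characteristic polynomial is χ_A(x) = (x + 1)^3, so the eigenvalues are known. The minimal polynomial is
  m_A(x) = Π_λ (x − λ)^{k_λ}
where k_λ is the size of the *largest* Jordan block for λ (equivalently, the smallest k with (A − λI)^k v = 0 for every generalised eigenvector v of λ).

  λ = -1: largest Jordan block has size 3, contributing (x + 1)^3

So m_A(x) = (x + 1)^3 = x^3 + 3*x^2 + 3*x + 1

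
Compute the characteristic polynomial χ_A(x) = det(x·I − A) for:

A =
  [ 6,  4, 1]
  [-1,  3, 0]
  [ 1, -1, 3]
x^3 - 12*x^2 + 48*x - 64

Expanding det(x·I − A) (e.g. by cofactor expansion or by noting that A is similar to its Jordan form J, which has the same characteristic polynomial as A) gives
  χ_A(x) = x^3 - 12*x^2 + 48*x - 64
which factors as (x - 4)^3. The eigenvalues (with algebraic multiplicities) are λ = 4 with multiplicity 3.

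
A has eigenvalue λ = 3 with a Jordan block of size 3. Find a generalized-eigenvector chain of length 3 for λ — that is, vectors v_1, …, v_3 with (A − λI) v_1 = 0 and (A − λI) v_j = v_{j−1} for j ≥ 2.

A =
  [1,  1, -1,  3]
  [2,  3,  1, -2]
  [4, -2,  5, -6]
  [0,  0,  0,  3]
A Jordan chain for λ = 3 of length 3:
v_1 = (2, 0, -4, 0)ᵀ
v_2 = (-2, 2, 4, 0)ᵀ
v_3 = (1, 0, 0, 0)ᵀ

Let N = A − (3)·I. We want v_3 with N^3 v_3 = 0 but N^2 v_3 ≠ 0; then v_{j-1} := N · v_j for j = 3, …, 2.

Pick v_3 = (1, 0, 0, 0)ᵀ.
Then v_2 = N · v_3 = (-2, 2, 4, 0)ᵀ.
Then v_1 = N · v_2 = (2, 0, -4, 0)ᵀ.

Sanity check: (A − (3)·I) v_1 = (0, 0, 0, 0)ᵀ = 0. ✓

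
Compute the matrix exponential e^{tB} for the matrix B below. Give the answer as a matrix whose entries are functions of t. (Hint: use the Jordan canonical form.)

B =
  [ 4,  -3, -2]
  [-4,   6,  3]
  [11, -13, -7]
e^{tB} =
  [-t^2*exp(t)/2 + 3*t*exp(t) + exp(t), t^2*exp(t) - 3*t*exp(t), t^2*exp(t)/2 - 2*t*exp(t)]
  [t^2*exp(t)/2 - 4*t*exp(t), -t^2*exp(t) + 5*t*exp(t) + exp(t), -t^2*exp(t)/2 + 3*t*exp(t)]
  [-3*t^2*exp(t)/2 + 11*t*exp(t), 3*t^2*exp(t) - 13*t*exp(t), 3*t^2*exp(t)/2 - 8*t*exp(t) + exp(t)]

Strategy: write B = P · J · P⁻¹ where J is a Jordan canonical form, so e^{tB} = P · e^{tJ} · P⁻¹, and e^{tJ} can be computed block-by-block.

B has Jordan form
J =
  [1, 1, 0]
  [0, 1, 1]
  [0, 0, 1]
(up to reordering of blocks).

Per-block formulas:
  For a 3×3 Jordan block J_3(1): exp(t · J_3(1)) = e^(1t)·(I + t·N + (t^2/2)·N^2), where N is the 3×3 nilpotent shift.

After assembling e^{tJ} and conjugating by P, we get:

e^{tB} =
  [-t^2*exp(t)/2 + 3*t*exp(t) + exp(t), t^2*exp(t) - 3*t*exp(t), t^2*exp(t)/2 - 2*t*exp(t)]
  [t^2*exp(t)/2 - 4*t*exp(t), -t^2*exp(t) + 5*t*exp(t) + exp(t), -t^2*exp(t)/2 + 3*t*exp(t)]
  [-3*t^2*exp(t)/2 + 11*t*exp(t), 3*t^2*exp(t) - 13*t*exp(t), 3*t^2*exp(t)/2 - 8*t*exp(t) + exp(t)]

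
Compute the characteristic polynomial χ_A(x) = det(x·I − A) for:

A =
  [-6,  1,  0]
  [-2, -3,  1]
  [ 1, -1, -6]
x^3 + 15*x^2 + 75*x + 125

Expanding det(x·I − A) (e.g. by cofactor expansion or by noting that A is similar to its Jordan form J, which has the same characteristic polynomial as A) gives
  χ_A(x) = x^3 + 15*x^2 + 75*x + 125
which factors as (x + 5)^3. The eigenvalues (with algebraic multiplicities) are λ = -5 with multiplicity 3.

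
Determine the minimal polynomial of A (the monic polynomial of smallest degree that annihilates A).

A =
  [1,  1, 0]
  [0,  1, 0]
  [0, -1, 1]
x^2 - 2*x + 1

The characteristic polynomial is χ_A(x) = (x - 1)^3, so the eigenvalues are known. The minimal polynomial is
  m_A(x) = Π_λ (x − λ)^{k_λ}
where k_λ is the size of the *largest* Jordan block for λ (equivalently, the smallest k with (A − λI)^k v = 0 for every generalised eigenvector v of λ).

  λ = 1: largest Jordan block has size 2, contributing (x − 1)^2

So m_A(x) = (x - 1)^2 = x^2 - 2*x + 1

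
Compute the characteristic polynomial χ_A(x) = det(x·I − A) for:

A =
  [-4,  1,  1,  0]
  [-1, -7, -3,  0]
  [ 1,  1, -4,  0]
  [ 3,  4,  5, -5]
x^4 + 20*x^3 + 150*x^2 + 500*x + 625

Expanding det(x·I − A) (e.g. by cofactor expansion or by noting that A is similar to its Jordan form J, which has the same characteristic polynomial as A) gives
  χ_A(x) = x^4 + 20*x^3 + 150*x^2 + 500*x + 625
which factors as (x + 5)^4. The eigenvalues (with algebraic multiplicities) are λ = -5 with multiplicity 4.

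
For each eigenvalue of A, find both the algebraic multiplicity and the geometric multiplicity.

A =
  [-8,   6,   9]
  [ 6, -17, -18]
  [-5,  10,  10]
λ = -5: alg = 3, geom = 2

Step 1 — factor the characteristic polynomial to read off the algebraic multiplicities:
  χ_A(x) = (x + 5)^3

Step 2 — compute geometric multiplicities via the rank-nullity identity g(λ) = n − rank(A − λI):
  rank(A − (-5)·I) = 1, so dim ker(A − (-5)·I) = n − 1 = 2

Summary:
  λ = -5: algebraic multiplicity = 3, geometric multiplicity = 2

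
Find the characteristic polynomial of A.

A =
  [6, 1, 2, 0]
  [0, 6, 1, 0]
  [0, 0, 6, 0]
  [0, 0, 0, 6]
x^4 - 24*x^3 + 216*x^2 - 864*x + 1296

Expanding det(x·I − A) (e.g. by cofactor expansion or by noting that A is similar to its Jordan form J, which has the same characteristic polynomial as A) gives
  χ_A(x) = x^4 - 24*x^3 + 216*x^2 - 864*x + 1296
which factors as (x - 6)^4. The eigenvalues (with algebraic multiplicities) are λ = 6 with multiplicity 4.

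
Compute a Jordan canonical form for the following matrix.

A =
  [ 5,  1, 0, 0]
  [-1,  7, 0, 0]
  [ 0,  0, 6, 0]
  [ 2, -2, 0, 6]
J_2(6) ⊕ J_1(6) ⊕ J_1(6)

The characteristic polynomial is
  det(x·I − A) = x^4 - 24*x^3 + 216*x^2 - 864*x + 1296 = (x - 6)^4

Eigenvalues and multiplicities (the geometric multiplicity of λ is n − rank(A − λI), which equals the number of Jordan blocks for λ):
  λ = 6: algebraic multiplicity = 4, geometric multiplicity = 3

Determining the block sizes for each eigenvalue:
  λ = 6: 3 blocks summing to 4 forces exactly one block of size 2 and the rest size 1 → block sizes [2, 1, 1]

Assembling the blocks gives a Jordan form
J =
  [6, 1, 0, 0]
  [0, 6, 0, 0]
  [0, 0, 6, 0]
  [0, 0, 0, 6]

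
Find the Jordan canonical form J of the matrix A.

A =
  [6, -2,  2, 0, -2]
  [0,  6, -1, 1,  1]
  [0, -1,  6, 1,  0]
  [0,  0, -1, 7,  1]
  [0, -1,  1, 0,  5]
J_2(6) ⊕ J_2(6) ⊕ J_1(6)

The characteristic polynomial is
  det(x·I − A) = x^5 - 30*x^4 + 360*x^3 - 2160*x^2 + 6480*x - 7776 = (x - 6)^5

Eigenvalues and multiplicities (the geometric multiplicity of λ is n − rank(A − λI), which equals the number of Jordan blocks for λ):
  λ = 6: algebraic multiplicity = 5, geometric multiplicity = 3

Determining the block sizes for each eigenvalue:
  λ = 6: with am = 5 and gm = 3, the partition is not yet determined (e.g. several partitions of 5 into 3 parts exist). Let N = A − (6)·I. Computing rank(N^1) = 2, rank(N^2) = 0; the number of blocks of size ≥ j is rank(N^{j−1}) − rank(N^j), giving [3, 2]. So we have 2 block(s) of size 2, 1 block(s) of size 1 → block sizes [2, 2, 1]

Assembling the blocks gives a Jordan form
J =
  [6, 1, 0, 0, 0]
  [0, 6, 0, 0, 0]
  [0, 0, 6, 1, 0]
  [0, 0, 0, 6, 0]
  [0, 0, 0, 0, 6]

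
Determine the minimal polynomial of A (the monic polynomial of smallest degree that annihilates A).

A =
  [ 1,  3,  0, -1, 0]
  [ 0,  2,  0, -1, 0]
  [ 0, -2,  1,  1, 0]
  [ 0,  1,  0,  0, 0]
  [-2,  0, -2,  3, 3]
x^4 - 6*x^3 + 12*x^2 - 10*x + 3

The characteristic polynomial is χ_A(x) = (x - 3)*(x - 1)^4, so the eigenvalues are known. The minimal polynomial is
  m_A(x) = Π_λ (x − λ)^{k_λ}
where k_λ is the size of the *largest* Jordan block for λ (equivalently, the smallest k with (A − λI)^k v = 0 for every generalised eigenvector v of λ).

  λ = 1: largest Jordan block has size 3, contributing (x − 1)^3
  λ = 3: largest Jordan block has size 1, contributing (x − 3)

So m_A(x) = (x - 3)*(x - 1)^3 = x^4 - 6*x^3 + 12*x^2 - 10*x + 3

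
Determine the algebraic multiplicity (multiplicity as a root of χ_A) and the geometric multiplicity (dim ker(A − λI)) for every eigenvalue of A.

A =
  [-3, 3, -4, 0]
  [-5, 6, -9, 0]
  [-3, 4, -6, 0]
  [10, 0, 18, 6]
λ = -1: alg = 3, geom = 1; λ = 6: alg = 1, geom = 1

Step 1 — factor the characteristic polynomial to read off the algebraic multiplicities:
  χ_A(x) = (x - 6)*(x + 1)^3

Step 2 — compute geometric multiplicities via the rank-nullity identity g(λ) = n − rank(A − λI):
  rank(A − (-1)·I) = 3, so dim ker(A − (-1)·I) = n − 3 = 1
  rank(A − (6)·I) = 3, so dim ker(A − (6)·I) = n − 3 = 1

Summary:
  λ = -1: algebraic multiplicity = 3, geometric multiplicity = 1
  λ = 6: algebraic multiplicity = 1, geometric multiplicity = 1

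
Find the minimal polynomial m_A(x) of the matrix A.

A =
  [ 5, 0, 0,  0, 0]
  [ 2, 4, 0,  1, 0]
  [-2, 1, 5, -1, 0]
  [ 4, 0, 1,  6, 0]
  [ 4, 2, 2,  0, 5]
x^3 - 15*x^2 + 75*x - 125

The characteristic polynomial is χ_A(x) = (x - 5)^5, so the eigenvalues are known. The minimal polynomial is
  m_A(x) = Π_λ (x − λ)^{k_λ}
where k_λ is the size of the *largest* Jordan block for λ (equivalently, the smallest k with (A − λI)^k v = 0 for every generalised eigenvector v of λ).

  λ = 5: largest Jordan block has size 3, contributing (x − 5)^3

So m_A(x) = (x - 5)^3 = x^3 - 15*x^2 + 75*x - 125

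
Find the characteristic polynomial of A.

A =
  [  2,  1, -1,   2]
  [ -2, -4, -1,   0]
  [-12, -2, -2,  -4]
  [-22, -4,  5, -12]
x^4 + 16*x^3 + 96*x^2 + 256*x + 256

Expanding det(x·I − A) (e.g. by cofactor expansion or by noting that A is similar to its Jordan form J, which has the same characteristic polynomial as A) gives
  χ_A(x) = x^4 + 16*x^3 + 96*x^2 + 256*x + 256
which factors as (x + 4)^4. The eigenvalues (with algebraic multiplicities) are λ = -4 with multiplicity 4.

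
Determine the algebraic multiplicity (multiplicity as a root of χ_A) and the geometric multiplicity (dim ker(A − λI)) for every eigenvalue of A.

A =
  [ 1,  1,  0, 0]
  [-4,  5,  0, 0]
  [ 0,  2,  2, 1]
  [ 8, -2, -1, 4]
λ = 3: alg = 4, geom = 2

Step 1 — factor the characteristic polynomial to read off the algebraic multiplicities:
  χ_A(x) = (x - 3)^4

Step 2 — compute geometric multiplicities via the rank-nullity identity g(λ) = n − rank(A − λI):
  rank(A − (3)·I) = 2, so dim ker(A − (3)·I) = n − 2 = 2

Summary:
  λ = 3: algebraic multiplicity = 4, geometric multiplicity = 2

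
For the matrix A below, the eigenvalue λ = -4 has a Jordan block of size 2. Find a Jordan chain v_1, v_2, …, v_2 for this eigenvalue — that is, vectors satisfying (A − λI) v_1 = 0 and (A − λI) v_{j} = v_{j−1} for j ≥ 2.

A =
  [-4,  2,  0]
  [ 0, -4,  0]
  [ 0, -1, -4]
A Jordan chain for λ = -4 of length 2:
v_1 = (2, 0, -1)ᵀ
v_2 = (0, 1, 0)ᵀ

Let N = A − (-4)·I. We want v_2 with N^2 v_2 = 0 but N^1 v_2 ≠ 0; then v_{j-1} := N · v_j for j = 2, …, 2.

Pick v_2 = (0, 1, 0)ᵀ.
Then v_1 = N · v_2 = (2, 0, -1)ᵀ.

Sanity check: (A − (-4)·I) v_1 = (0, 0, 0)ᵀ = 0. ✓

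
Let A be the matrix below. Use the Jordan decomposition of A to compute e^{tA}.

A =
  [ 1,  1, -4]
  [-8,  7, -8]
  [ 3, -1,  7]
e^{tA} =
  [-2*t^2*exp(5*t) - 4*t*exp(5*t) + exp(5*t), t^2*exp(5*t) + t*exp(5*t), -4*t*exp(5*t)]
  [-4*t^2*exp(5*t) - 8*t*exp(5*t), 2*t^2*exp(5*t) + 2*t*exp(5*t) + exp(5*t), -8*t*exp(5*t)]
  [t^2*exp(5*t) + 3*t*exp(5*t), -t^2*exp(5*t)/2 - t*exp(5*t), 2*t*exp(5*t) + exp(5*t)]

Strategy: write A = P · J · P⁻¹ where J is a Jordan canonical form, so e^{tA} = P · e^{tJ} · P⁻¹, and e^{tJ} can be computed block-by-block.

A has Jordan form
J =
  [5, 1, 0]
  [0, 5, 1]
  [0, 0, 5]
(up to reordering of blocks).

Per-block formulas:
  For a 3×3 Jordan block J_3(5): exp(t · J_3(5)) = e^(5t)·(I + t·N + (t^2/2)·N^2), where N is the 3×3 nilpotent shift.

After assembling e^{tJ} and conjugating by P, we get:

e^{tA} =
  [-2*t^2*exp(5*t) - 4*t*exp(5*t) + exp(5*t), t^2*exp(5*t) + t*exp(5*t), -4*t*exp(5*t)]
  [-4*t^2*exp(5*t) - 8*t*exp(5*t), 2*t^2*exp(5*t) + 2*t*exp(5*t) + exp(5*t), -8*t*exp(5*t)]
  [t^2*exp(5*t) + 3*t*exp(5*t), -t^2*exp(5*t)/2 - t*exp(5*t), 2*t*exp(5*t) + exp(5*t)]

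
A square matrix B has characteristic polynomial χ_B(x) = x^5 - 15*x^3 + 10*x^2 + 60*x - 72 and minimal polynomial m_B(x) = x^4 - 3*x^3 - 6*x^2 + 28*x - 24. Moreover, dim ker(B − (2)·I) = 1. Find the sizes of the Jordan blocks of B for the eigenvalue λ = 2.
Block sizes for λ = 2: [3]

Step 1 — from the characteristic polynomial, algebraic multiplicity of λ = 2 is 3. From dim ker(B − (2)·I) = 1, there are exactly 1 Jordan blocks for λ = 2.
Step 2 — from the minimal polynomial, the factor (x − 2)^3 tells us the largest block for λ = 2 has size 3.
Step 3 — with total size 3, 1 blocks, and largest block 3, the block sizes (in nonincreasing order) are [3].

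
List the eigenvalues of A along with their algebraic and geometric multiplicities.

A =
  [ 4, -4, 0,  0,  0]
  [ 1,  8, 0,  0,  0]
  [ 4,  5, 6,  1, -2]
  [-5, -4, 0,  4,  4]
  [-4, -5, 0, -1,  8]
λ = 6: alg = 5, geom = 3

Step 1 — factor the characteristic polynomial to read off the algebraic multiplicities:
  χ_A(x) = (x - 6)^5

Step 2 — compute geometric multiplicities via the rank-nullity identity g(λ) = n − rank(A − λI):
  rank(A − (6)·I) = 2, so dim ker(A − (6)·I) = n − 2 = 3

Summary:
  λ = 6: algebraic multiplicity = 5, geometric multiplicity = 3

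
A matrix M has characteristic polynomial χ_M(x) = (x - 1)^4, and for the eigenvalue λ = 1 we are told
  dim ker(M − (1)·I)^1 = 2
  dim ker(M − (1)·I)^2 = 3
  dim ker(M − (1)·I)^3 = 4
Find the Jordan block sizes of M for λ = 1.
Block sizes for λ = 1: [3, 1]

From the dimensions of kernels of powers, the number of Jordan blocks of size at least j is d_j − d_{j−1} where d_j = dim ker(N^j) (with d_0 = 0). Computing the differences gives [2, 1, 1].
The number of blocks of size exactly k is (#blocks of size ≥ k) − (#blocks of size ≥ k + 1), so the partition is: 1 block(s) of size 1, 1 block(s) of size 3.
In nonincreasing order the block sizes are [3, 1].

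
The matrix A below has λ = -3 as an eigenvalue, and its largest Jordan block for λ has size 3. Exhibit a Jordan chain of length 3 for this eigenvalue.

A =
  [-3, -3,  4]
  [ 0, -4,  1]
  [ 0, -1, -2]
A Jordan chain for λ = -3 of length 3:
v_1 = (-1, 0, 0)ᵀ
v_2 = (-3, -1, -1)ᵀ
v_3 = (0, 1, 0)ᵀ

Let N = A − (-3)·I. We want v_3 with N^3 v_3 = 0 but N^2 v_3 ≠ 0; then v_{j-1} := N · v_j for j = 3, …, 2.

Pick v_3 = (0, 1, 0)ᵀ.
Then v_2 = N · v_3 = (-3, -1, -1)ᵀ.
Then v_1 = N · v_2 = (-1, 0, 0)ᵀ.

Sanity check: (A − (-3)·I) v_1 = (0, 0, 0)ᵀ = 0. ✓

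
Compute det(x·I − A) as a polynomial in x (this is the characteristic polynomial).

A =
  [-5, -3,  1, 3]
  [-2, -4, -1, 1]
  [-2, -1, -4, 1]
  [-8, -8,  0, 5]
x^4 + 8*x^3 + 18*x^2 - 27

Expanding det(x·I − A) (e.g. by cofactor expansion or by noting that A is similar to its Jordan form J, which has the same characteristic polynomial as A) gives
  χ_A(x) = x^4 + 8*x^3 + 18*x^2 - 27
which factors as (x - 1)*(x + 3)^3. The eigenvalues (with algebraic multiplicities) are λ = -3 with multiplicity 3, λ = 1 with multiplicity 1.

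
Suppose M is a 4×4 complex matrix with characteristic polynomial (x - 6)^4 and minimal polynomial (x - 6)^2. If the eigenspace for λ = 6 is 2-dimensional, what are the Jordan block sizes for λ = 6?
Block sizes for λ = 6: [2, 2]

Step 1 — from the characteristic polynomial, algebraic multiplicity of λ = 6 is 4. From dim ker(M − (6)·I) = 2, there are exactly 2 Jordan blocks for λ = 6.
Step 2 — from the minimal polynomial, the factor (x − 6)^2 tells us the largest block for λ = 6 has size 2.
Step 3 — with total size 4, 2 blocks, and largest block 2, the block sizes (in nonincreasing order) are [2, 2].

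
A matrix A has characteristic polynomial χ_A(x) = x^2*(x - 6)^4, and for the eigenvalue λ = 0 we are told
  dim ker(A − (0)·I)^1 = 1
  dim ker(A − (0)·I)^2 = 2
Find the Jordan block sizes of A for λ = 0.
Block sizes for λ = 0: [2]

From the dimensions of kernels of powers, the number of Jordan blocks of size at least j is d_j − d_{j−1} where d_j = dim ker(N^j) (with d_0 = 0). Computing the differences gives [1, 1].
The number of blocks of size exactly k is (#blocks of size ≥ k) − (#blocks of size ≥ k + 1), so the partition is: 1 block(s) of size 2.
In nonincreasing order the block sizes are [2].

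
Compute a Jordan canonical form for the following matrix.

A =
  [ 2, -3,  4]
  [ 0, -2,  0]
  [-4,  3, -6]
J_2(-2) ⊕ J_1(-2)

The characteristic polynomial is
  det(x·I − A) = x^3 + 6*x^2 + 12*x + 8 = (x + 2)^3

Eigenvalues and multiplicities (the geometric multiplicity of λ is n − rank(A − λI), which equals the number of Jordan blocks for λ):
  λ = -2: algebraic multiplicity = 3, geometric multiplicity = 2

Determining the block sizes for each eigenvalue:
  λ = -2: 2 blocks summing to 3 forces exactly one block of size 2 and the rest size 1 → block sizes [2, 1]

Assembling the blocks gives a Jordan form
J =
  [-2,  1,  0]
  [ 0, -2,  0]
  [ 0,  0, -2]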